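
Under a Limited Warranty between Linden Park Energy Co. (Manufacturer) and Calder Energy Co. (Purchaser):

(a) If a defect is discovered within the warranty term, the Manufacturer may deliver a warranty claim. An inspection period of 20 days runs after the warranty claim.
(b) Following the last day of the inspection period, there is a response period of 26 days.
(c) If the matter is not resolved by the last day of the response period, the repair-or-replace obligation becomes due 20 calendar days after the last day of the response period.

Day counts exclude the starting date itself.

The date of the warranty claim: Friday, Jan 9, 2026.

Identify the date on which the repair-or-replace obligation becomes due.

Mar 16, 2026

The last day of the inspection period: Jan 9, 2026 + 20 days = Jan 29, 2026.
The last day of the response period: 26 calendar days after Jan 29, 2026 is Feb 24, 2026.
The date on which the repair-or-replace obligation becomes due: Feb 24, 2026 + 20 days = Mar 16, 2026.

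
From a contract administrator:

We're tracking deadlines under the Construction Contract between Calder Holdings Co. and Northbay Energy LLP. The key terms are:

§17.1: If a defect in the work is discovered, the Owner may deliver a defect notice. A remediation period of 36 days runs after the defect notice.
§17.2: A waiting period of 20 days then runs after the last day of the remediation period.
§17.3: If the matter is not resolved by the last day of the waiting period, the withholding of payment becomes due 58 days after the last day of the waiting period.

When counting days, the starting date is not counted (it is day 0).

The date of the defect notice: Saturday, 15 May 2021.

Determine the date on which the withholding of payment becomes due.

6 September 2021

The last day of the remediation period: 36 calendar days after 15 May 2021 is 20 June 2021.
The last day of the waiting period: 20 June 2021 + 20 days = 10 July 2021.
Adding 58 calendar days to 10 July 2021 gives 6 September 2021, which is the date on which the withholding of payment becomes due.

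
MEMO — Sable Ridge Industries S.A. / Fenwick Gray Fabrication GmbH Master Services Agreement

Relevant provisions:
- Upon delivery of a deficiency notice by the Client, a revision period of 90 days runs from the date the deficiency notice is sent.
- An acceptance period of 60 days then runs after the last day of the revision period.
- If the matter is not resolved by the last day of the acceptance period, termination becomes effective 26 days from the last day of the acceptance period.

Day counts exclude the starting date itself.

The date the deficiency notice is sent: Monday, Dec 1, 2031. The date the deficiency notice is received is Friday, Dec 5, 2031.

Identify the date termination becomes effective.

The last day of the revision period: Dec 1, 2031 + 90 days = Feb 29, 2032.
The last day of the acceptance period: Feb 29, 2032 + 60 days = Apr 29, 2032.
Adding 26 calendar days to Apr 29, 2032 gives May 25, 2032, which is the date termination becomes effective.

May 25, 2032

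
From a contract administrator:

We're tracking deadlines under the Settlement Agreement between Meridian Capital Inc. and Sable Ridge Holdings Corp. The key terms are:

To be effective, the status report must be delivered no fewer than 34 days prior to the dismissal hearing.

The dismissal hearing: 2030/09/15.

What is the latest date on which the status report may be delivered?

2030/08/12

2030/09/15 minus 34 days is 2030/08/12.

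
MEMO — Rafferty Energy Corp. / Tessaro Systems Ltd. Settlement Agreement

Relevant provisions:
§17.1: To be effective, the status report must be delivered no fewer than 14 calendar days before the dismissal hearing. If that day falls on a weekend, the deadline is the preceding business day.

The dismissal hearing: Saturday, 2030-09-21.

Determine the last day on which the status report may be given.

2030-09-06

2030-09-21 minus 14 days is 2030-09-07. That is a Saturday, so the deadline moves back to Friday, 2030-09-06.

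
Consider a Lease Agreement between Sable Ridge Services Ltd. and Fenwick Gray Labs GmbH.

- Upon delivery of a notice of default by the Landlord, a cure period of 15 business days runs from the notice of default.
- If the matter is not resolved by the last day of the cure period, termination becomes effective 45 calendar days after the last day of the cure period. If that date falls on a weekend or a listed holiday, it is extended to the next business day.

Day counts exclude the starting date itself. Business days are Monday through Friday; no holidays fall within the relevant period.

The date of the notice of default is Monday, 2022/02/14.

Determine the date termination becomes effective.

2022/04/21

The last day of the cure period: 15 business days after Monday, 2022/02/14, skipping weekends — Feb 15, Feb 16, Feb 17, Feb 18, …, Mar 3, Mar 4, Mar 7 — lands on Monday, 2022/03/07.
The date termination becomes effective: 2022/03/07 + 45 days = 2022/04/21. 2022/04/21 is a Thursday, so no roll-forward applies.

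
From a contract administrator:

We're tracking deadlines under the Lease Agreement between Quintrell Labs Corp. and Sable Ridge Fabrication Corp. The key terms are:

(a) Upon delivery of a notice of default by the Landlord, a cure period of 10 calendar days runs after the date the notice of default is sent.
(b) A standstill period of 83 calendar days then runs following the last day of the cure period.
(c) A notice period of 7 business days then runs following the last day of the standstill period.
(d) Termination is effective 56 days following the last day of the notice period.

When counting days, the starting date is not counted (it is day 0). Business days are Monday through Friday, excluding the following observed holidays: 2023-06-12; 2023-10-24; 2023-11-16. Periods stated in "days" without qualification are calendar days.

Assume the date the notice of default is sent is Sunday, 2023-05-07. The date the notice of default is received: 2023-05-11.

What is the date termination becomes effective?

The last day of the cure period: 10 calendar days after 2023-05-07 is 2023-05-17.
Adding 83 calendar days to 2023-05-17 gives 2023-08-08, which is the last day of the standstill period.
The last day of the notice period: 7 business days after Tuesday, 2023-08-08, skipping weekends — Aug 9, Aug 10, Aug 11, Aug 14, Aug 15, Aug 16, Aug 17 — lands on Thursday, 2023-08-17.
The date termination becomes effective: 2023-08-17 + 56 days = 2023-10-12.

2023-10-12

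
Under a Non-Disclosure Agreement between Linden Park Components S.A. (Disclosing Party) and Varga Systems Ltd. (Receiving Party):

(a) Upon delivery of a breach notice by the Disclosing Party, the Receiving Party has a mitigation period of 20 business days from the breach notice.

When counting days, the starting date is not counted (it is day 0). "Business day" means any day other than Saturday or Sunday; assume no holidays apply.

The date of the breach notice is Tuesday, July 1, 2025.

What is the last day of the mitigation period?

The last day of the mitigation period: 20 business days after Tuesday, July 1, 2025, skipping weekends — Jul 2, Jul 3, Jul 4, Jul 7, …, Jul 25, Jul 28, Jul 29 — lands on Tuesday, July 29, 2025.

July 29, 2025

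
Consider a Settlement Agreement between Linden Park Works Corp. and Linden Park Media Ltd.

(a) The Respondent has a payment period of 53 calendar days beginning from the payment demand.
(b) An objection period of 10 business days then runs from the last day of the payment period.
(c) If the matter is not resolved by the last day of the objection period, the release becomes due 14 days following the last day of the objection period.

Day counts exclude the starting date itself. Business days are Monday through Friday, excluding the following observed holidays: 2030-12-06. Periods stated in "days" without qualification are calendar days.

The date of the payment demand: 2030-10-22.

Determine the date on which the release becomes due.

Adding 53 calendar days to 2030-10-22 gives 2030-12-14, which is the last day of the payment period.
The last day of the objection period: counting 10 business days from Saturday, 2030-12-14 (Dec 16, Dec 17, Dec 18, Dec 19, Dec 20, Dec 23, Dec 24, Dec 25, Dec 26, Dec 27, skipping weekends) reaches Friday, 2030-12-27.
The date on which the release becomes due: 2030-12-27 + 14 days = 2031-01-10.

2031-01-10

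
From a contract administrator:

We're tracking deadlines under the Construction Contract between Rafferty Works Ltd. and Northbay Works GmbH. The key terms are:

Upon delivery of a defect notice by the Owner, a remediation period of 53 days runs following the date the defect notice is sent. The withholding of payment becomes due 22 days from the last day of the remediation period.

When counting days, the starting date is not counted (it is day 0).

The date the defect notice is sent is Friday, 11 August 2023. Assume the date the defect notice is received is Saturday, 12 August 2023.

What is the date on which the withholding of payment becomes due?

25 October 2023

The last day of the remediation period: 53 calendar days after 11 August 2023 is 3 October 2023.
The date on which the withholding of payment becomes due: 3 October 2023 + 22 days = 25 October 2023.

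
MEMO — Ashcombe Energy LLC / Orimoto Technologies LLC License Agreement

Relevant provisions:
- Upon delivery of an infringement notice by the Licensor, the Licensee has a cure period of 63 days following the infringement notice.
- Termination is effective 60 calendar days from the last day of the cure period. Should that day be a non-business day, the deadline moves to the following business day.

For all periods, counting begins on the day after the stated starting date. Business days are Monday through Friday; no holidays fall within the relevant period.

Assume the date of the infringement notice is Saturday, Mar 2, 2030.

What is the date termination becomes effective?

The last day of the cure period: 63 calendar days after Mar 2, 2030 is May 4, 2030.
The date termination becomes effective: May 4, 2030 + 60 days = Jul 3, 2030. Jul 3, 2030 is a Wednesday, so no roll-forward applies.

Jul 3, 2030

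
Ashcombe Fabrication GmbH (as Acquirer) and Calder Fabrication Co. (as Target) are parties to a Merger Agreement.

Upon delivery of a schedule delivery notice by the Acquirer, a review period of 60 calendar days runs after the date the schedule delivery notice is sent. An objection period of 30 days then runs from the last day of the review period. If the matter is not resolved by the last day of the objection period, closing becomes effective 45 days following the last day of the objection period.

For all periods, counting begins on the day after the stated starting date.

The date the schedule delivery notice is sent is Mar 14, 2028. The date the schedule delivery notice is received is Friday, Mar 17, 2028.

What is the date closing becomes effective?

Jul 27, 2028

Adding 60 calendar days to Mar 14, 2028 gives May 13, 2028, which is the last day of the review period.
The last day of the objection period: May 13, 2028 + 30 days = Jun 12, 2028.
Adding 45 calendar days to Jun 12, 2028 gives Jul 27, 2028, which is the date closing becomes effective.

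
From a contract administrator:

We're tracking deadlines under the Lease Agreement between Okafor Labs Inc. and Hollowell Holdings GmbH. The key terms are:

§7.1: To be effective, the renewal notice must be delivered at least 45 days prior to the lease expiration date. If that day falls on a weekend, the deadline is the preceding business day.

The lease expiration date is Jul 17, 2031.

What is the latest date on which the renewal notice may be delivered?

Jun 2, 2031

Counting back 45 calendar days from Jul 17, 2031 gives Jun 2, 2031. That is a Monday, so no adjustment is needed.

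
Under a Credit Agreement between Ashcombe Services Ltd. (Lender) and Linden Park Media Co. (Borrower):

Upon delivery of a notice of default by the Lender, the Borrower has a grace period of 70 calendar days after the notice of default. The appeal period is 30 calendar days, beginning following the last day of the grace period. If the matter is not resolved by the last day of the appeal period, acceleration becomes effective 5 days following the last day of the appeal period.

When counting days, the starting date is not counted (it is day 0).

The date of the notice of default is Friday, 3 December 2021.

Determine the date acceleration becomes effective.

The last day of the grace period: 70 calendar days after 3 December 2021 is 11 February 2022.
The last day of the appeal period: 11 February 2022 + 30 days = 13 March 2022.
Adding 5 calendar days to 13 March 2022 gives 18 March 2022, which is the date acceleration becomes effective.

18 March 2022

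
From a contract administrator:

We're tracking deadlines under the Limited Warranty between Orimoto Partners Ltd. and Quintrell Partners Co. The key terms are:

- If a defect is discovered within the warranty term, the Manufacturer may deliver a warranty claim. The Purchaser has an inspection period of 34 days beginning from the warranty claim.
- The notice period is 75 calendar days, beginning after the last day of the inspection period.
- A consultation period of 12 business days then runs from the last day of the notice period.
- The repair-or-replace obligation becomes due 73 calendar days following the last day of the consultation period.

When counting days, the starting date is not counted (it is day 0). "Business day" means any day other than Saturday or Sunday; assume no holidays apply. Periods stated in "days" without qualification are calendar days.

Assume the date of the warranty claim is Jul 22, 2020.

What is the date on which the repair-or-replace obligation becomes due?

Feb 5, 2021

Adding 34 calendar days to Jul 22, 2020 gives Aug 25, 2020, which is the last day of the inspection period.
The last day of the notice period: Aug 25, 2020 + 75 days = Nov 8, 2020.
From Sunday, Nov 8, 2020, 12 business days (Nov 9, Nov 10, Nov 11, Nov 12, …, Nov 20, Nov 23, Nov 24, skipping weekends) brings us to Tuesday, Nov 24, 2020, which is the last day of the consultation period.
Adding 73 calendar days to Nov 24, 2020 gives Feb 5, 2021, which is the date on which the repair-or-replace obligation becomes due.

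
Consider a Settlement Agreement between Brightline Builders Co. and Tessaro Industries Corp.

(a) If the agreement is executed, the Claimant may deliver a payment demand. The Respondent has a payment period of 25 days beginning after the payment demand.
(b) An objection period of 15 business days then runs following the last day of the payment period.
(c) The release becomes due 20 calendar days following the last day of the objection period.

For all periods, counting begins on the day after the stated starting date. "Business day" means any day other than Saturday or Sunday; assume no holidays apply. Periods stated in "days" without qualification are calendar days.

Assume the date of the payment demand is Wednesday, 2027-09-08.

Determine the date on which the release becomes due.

2027-11-11

Adding 25 calendar days to 2027-09-08 gives 2027-10-03, which is the last day of the payment period.
The last day of the objection period: counting 15 business days from Sunday, 2027-10-03 (Oct 4, Oct 5, Oct 6, Oct 7, …, Oct 20, Oct 21, Oct 22, skipping weekends) reaches Friday, 2027-10-22.
Adding 20 calendar days to 2027-10-22 gives 2027-11-11, which is the date on which the release becomes due.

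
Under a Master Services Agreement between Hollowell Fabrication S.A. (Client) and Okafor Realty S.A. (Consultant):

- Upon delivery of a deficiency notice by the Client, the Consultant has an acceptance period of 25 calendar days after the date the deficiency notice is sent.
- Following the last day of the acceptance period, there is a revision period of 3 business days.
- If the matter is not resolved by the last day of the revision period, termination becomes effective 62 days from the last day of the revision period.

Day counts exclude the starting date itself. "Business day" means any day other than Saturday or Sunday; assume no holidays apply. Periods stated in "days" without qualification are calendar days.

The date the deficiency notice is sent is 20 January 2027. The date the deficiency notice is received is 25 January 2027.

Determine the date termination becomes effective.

20 April 2027

Adding 25 calendar days to 20 January 2027 gives 14 February 2027, which is the last day of the acceptance period.
The last day of the revision period: 3 business days after Sunday, 14 February 2027, skipping weekends — Feb 15, Feb 16, Feb 17 — lands on Wednesday, 17 February 2027.
Adding 62 calendar days to 17 February 2027 gives 20 April 2027, which is the date termination becomes effective.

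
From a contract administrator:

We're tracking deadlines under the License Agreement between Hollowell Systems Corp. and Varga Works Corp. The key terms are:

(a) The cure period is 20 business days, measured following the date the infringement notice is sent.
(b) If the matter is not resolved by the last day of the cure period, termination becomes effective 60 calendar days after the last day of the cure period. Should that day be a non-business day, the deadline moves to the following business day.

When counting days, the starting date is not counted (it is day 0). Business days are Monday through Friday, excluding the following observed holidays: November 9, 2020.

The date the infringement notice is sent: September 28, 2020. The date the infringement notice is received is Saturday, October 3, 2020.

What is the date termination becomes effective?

December 25, 2020

The last day of the cure period: 20 business days after Monday, September 28, 2020, skipping weekends — Sep 29, Sep 30, Oct 1, Oct 2, …, Oct 22, Oct 23, Oct 26 — lands on Monday, October 26, 2020.
The date termination becomes effective: 60 calendar days after October 26, 2020 is December 25, 2020. December 25, 2020 is a Friday and is not a listed holiday, so no roll-forward applies.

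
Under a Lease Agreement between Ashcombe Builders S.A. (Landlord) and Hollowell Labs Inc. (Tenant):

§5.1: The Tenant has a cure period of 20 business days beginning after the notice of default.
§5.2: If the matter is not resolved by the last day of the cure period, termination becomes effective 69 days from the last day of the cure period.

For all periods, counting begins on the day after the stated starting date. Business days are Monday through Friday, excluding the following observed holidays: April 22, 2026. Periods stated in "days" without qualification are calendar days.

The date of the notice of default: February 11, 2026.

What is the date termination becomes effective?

The last day of the cure period: counting 20 business days from Wednesday, February 11, 2026 (Feb 12, Feb 13, Feb 16, Feb 17, …, Mar 9, Mar 10, Mar 11, skipping weekends) reaches Wednesday, March 11, 2026.
Adding 69 calendar days to March 11, 2026 gives May 19, 2026, which is the date termination becomes effective.

May 19, 2026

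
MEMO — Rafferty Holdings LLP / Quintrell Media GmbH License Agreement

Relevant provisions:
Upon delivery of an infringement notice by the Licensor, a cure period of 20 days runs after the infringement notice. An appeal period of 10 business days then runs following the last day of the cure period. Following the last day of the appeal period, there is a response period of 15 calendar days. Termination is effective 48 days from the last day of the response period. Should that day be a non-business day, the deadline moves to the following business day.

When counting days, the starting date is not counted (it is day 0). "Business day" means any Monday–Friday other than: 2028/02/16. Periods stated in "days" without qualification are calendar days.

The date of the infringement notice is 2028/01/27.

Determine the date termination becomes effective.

2028/05/03

Adding 20 calendar days to 2028/01/27 gives 2028/02/16, which is the last day of the cure period.
The last day of the appeal period: 10 business days after Wednesday, 2028/02/16, skipping weekends — Feb 17, Feb 18, Feb 21, Feb 22, Feb 23, Feb 24, Feb 25, Feb 28, Feb 29, Mar 1 — lands on Wednesday, 2028/03/01.
The last day of the response period: 15 calendar days after 2028/03/01 is 2028/03/16.
The date termination becomes effective: 48 calendar days after 2028/03/16 is 2028/05/03. 2028/05/03 is a Wednesday and is not a listed holiday, so no roll-forward applies.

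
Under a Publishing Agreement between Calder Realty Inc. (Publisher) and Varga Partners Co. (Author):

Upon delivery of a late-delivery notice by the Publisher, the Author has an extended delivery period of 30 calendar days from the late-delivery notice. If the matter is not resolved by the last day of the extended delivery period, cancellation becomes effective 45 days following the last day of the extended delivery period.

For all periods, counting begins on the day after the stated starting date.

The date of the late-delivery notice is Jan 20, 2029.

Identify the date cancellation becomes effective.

Apr 5, 2029

Adding 30 calendar days to Jan 20, 2029 gives Feb 19, 2029, which is the last day of the extended delivery period.
Adding 45 calendar days to Feb 19, 2029 gives Apr 5, 2029, which is the date cancellation becomes effective.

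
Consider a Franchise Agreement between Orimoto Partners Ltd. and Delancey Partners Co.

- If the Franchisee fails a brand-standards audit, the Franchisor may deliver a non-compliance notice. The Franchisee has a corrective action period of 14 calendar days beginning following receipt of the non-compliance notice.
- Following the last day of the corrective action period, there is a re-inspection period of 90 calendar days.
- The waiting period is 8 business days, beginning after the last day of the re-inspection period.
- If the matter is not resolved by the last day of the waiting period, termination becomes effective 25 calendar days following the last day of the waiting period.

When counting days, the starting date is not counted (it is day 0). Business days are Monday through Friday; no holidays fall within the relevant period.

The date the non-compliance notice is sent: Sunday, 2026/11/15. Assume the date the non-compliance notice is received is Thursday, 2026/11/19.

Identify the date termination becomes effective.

2027/04/09

Adding 14 calendar days to 2026/11/19 gives 2026/12/03, which is the last day of the corrective action period.
The last day of the re-inspection period: 90 calendar days after 2026/12/03 is 2027/03/03.
From Wednesday, 2027/03/03, 8 business days (Mar 4, Mar 5, Mar 8, Mar 9, Mar 10, Mar 11, Mar 12, Mar 15, skipping weekends) brings us to Monday, 2027/03/15, which is the last day of the waiting period.
The date termination becomes effective: 2027/03/15 + 25 days = 2027/04/09.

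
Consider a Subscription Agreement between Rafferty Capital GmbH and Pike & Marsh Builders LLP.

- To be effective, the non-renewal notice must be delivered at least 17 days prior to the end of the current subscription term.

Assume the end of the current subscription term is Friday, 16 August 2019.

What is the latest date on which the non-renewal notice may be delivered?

30 July 2019

16 August 2019 minus 17 days is 30 July 2019.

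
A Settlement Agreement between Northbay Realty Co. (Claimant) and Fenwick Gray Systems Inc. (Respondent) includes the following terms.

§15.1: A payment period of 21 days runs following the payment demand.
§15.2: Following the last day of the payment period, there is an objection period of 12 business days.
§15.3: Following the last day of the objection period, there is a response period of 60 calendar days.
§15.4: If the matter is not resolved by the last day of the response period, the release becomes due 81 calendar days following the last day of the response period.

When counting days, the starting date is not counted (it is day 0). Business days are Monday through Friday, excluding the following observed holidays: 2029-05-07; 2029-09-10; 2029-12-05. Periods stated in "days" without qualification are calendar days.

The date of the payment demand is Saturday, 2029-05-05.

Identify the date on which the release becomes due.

The last day of the payment period: 21 calendar days after 2029-05-05 is 2029-05-26.
The last day of the objection period: 12 business days after Saturday, 2029-05-26, skipping weekends — May 28, May 29, May 30, May 31, …, Jun 8, Jun 11, Jun 12 — lands on Tuesday, 2029-06-12.
The last day of the response period: 60 calendar days after 2029-06-12 is 2029-08-11.
The date on which the release becomes due: 2029-08-11 + 81 days = 2029-10-31.

2029-10-31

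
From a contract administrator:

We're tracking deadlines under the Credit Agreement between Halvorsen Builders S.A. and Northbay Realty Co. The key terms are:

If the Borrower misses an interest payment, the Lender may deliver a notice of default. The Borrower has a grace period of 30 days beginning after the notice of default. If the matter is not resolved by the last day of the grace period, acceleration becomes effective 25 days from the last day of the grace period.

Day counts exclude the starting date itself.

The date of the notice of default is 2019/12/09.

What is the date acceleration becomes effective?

2020/02/02

The last day of the grace period: 30 calendar days after 2019/12/09 is 2020/01/08.
The date acceleration becomes effective: 2020/01/08 + 25 days = 2020/02/02.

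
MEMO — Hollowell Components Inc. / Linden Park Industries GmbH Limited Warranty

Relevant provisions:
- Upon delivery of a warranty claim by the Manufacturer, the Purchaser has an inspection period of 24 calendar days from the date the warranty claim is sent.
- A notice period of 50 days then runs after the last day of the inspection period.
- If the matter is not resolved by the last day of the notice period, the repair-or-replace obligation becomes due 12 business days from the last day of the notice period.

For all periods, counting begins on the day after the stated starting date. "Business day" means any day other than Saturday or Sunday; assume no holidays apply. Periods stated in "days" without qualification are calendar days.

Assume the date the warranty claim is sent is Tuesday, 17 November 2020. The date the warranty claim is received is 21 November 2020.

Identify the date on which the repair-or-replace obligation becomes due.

Adding 24 calendar days to 17 November 2020 gives 11 December 2020, which is the last day of the inspection period.
The last day of the notice period: 11 December 2020 + 50 days = 30 January 2021.
From Saturday, 30 January 2021, 12 business days (Feb 1, Feb 2, Feb 3, Feb 4, …, Feb 12, Feb 15, Feb 16, skipping weekends) brings us to Tuesday, 16 February 2021, which is the date on which the repair-or-replace obligation becomes due.

16 February 2021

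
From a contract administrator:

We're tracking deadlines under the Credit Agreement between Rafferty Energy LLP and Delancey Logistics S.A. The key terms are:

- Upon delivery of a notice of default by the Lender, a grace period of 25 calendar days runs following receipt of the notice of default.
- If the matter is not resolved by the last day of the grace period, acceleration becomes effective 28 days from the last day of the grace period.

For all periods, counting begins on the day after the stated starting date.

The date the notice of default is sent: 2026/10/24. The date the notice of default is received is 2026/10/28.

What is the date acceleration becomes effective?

2026/12/20

The last day of the grace period: 2026/10/28 + 25 days = 2026/11/22.
Adding 28 calendar days to 2026/11/22 gives 2026/12/20, which is the date acceleration becomes effective.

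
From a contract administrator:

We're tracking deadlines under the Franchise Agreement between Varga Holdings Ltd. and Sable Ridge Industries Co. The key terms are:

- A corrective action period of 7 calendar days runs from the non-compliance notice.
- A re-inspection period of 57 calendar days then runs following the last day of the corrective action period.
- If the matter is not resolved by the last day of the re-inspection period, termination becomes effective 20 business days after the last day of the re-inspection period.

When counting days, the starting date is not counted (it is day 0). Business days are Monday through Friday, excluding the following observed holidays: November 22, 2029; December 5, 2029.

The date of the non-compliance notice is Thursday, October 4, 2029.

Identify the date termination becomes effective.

January 4, 2030

The last day of the corrective action period: 7 calendar days after October 4, 2029 is October 11, 2029.
Adding 57 calendar days to October 11, 2029 gives December 7, 2029, which is the last day of the re-inspection period.
The date termination becomes effective: 20 business days after Friday, December 7, 2029, skipping weekends — Dec 10, Dec 11, Dec 12, Dec 13, …, Jan 2, Jan 3, Jan 4 — lands on Friday, January 4, 2030.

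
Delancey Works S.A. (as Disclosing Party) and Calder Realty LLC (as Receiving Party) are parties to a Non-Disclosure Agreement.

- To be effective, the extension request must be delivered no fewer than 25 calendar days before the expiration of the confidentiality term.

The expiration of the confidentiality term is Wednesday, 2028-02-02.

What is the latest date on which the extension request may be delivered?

2028-01-08

2028-02-02 minus 25 days is 2028-01-08.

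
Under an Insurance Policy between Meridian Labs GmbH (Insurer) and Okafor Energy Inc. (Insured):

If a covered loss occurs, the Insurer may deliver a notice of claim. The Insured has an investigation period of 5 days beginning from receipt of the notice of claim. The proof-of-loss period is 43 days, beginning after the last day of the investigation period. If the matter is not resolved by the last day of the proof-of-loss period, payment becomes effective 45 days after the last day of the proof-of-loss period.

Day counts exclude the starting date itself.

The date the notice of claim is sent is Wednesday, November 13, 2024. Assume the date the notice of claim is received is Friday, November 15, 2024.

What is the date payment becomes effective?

February 16, 2025

The last day of the investigation period: November 15, 2024 + 5 days = November 20, 2024.
The last day of the proof-of-loss period: 43 calendar days after November 20, 2024 is January 2, 2025.
Adding 45 calendar days to January 2, 2025 gives February 16, 2025, which is the date payment becomes effective.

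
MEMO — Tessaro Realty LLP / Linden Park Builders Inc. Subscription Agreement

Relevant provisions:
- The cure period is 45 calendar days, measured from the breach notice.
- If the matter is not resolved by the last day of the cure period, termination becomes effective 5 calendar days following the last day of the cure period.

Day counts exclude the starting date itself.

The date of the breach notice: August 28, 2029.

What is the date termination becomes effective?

October 17, 2029

The last day of the cure period: August 28, 2029 + 45 days = October 12, 2029.
Adding 5 calendar days to October 12, 2029 gives October 17, 2029, which is the date termination becomes effective.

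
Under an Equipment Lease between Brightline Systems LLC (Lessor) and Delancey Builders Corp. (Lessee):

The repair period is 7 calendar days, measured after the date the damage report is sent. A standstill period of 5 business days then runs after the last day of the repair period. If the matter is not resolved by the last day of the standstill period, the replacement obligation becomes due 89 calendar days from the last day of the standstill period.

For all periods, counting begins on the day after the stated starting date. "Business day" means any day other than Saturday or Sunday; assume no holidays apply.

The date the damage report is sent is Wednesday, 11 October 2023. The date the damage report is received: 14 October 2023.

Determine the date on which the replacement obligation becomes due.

22 January 2024

Adding 7 calendar days to 11 October 2023 gives 18 October 2023, which is the last day of the repair period.
The last day of the standstill period: 5 business days after Wednesday, 18 October 2023, skipping weekends — Oct 19, Oct 20, Oct 23, Oct 24, Oct 25 — lands on Wednesday, 25 October 2023.
Adding 89 calendar days to 25 October 2023 gives 22 January 2024, which is the date on which the replacement obligation becomes due.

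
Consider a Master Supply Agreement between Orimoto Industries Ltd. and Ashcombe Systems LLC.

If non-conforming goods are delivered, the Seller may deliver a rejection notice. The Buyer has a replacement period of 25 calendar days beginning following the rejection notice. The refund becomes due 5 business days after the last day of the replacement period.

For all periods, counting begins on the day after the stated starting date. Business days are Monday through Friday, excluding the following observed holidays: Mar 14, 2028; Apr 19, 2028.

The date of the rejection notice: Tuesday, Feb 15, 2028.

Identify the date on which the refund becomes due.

Mar 20, 2028

The last day of the replacement period: Feb 15, 2028 + 25 days = Mar 11, 2028.
The date on which the refund becomes due: 5 business days after Saturday, Mar 11, 2028, skipping weekends and the listed holiday on Mar 14 — Mar 13, Mar 15, Mar 16, Mar 17, Mar 20 — lands on Monday, Mar 20, 2028.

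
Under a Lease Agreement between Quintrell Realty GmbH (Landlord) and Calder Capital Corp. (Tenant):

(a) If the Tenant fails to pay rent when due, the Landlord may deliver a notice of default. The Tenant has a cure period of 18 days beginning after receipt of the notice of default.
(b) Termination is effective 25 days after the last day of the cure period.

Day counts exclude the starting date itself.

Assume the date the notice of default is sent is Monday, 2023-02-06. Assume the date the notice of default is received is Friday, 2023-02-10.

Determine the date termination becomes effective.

2023-03-25

Adding 18 calendar days to 2023-02-10 gives 2023-02-28, which is the last day of the cure period.
The date termination becomes effective: 25 calendar days after 2023-02-28 is 2023-03-25.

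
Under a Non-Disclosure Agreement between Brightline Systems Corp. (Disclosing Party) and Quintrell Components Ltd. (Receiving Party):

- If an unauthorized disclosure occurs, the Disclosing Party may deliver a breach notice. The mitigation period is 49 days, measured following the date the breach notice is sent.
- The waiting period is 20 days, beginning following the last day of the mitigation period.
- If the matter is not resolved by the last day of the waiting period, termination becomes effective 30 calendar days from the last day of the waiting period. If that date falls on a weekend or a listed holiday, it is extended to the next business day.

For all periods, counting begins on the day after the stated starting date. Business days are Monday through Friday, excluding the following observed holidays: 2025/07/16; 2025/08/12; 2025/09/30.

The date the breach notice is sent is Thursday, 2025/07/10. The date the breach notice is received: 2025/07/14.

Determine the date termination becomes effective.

The last day of the mitigation period: 2025/07/10 + 49 days = 2025/08/28.
The last day of the waiting period: 20 calendar days after 2025/08/28 is 2025/09/17.
The date termination becomes effective: 30 calendar days after 2025/09/17 is 2025/10/17. 2025/10/17 is a Friday and is not a listed holiday, so no roll-forward applies.

2025/10/17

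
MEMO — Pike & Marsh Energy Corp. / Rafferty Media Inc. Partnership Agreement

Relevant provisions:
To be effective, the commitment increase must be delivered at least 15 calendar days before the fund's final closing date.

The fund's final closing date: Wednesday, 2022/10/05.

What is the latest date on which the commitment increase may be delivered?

2022/10/05 minus 15 days is 2022/09/20.

2022/09/20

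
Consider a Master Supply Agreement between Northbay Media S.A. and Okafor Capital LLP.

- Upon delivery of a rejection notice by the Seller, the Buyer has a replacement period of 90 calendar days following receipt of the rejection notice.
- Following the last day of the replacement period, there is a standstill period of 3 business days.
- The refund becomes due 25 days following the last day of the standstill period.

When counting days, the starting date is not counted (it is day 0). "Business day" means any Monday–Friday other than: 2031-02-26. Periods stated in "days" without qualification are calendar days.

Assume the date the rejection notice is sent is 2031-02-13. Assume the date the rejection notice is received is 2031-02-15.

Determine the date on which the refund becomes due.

The last day of the replacement period: 2031-02-15 + 90 days = 2031-05-16.
From Friday, 2031-05-16, 3 business days (May 19, May 20, May 21, skipping weekends) brings us to Wednesday, 2031-05-21, which is the last day of the standstill period.
Adding 25 calendar days to 2031-05-21 gives 2031-06-15, which is the date on which the refund becomes due.

2031-06-15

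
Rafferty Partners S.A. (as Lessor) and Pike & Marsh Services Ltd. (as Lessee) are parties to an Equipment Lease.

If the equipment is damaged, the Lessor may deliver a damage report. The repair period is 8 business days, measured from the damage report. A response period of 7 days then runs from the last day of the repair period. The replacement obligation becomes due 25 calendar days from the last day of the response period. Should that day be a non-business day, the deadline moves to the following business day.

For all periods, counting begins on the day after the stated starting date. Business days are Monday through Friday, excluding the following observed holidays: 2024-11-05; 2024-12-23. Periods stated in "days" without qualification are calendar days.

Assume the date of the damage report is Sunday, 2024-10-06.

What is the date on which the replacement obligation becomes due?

From Sunday, 2024-10-06, 8 business days (Oct 7, Oct 8, Oct 9, Oct 10, Oct 11, Oct 14, Oct 15, Oct 16, skipping weekends) brings us to Wednesday, 2024-10-16, which is the last day of the repair period.
The last day of the response period: 7 calendar days after 2024-10-16 is 2024-10-23.
The date on which the replacement obligation becomes due: 25 calendar days after 2024-10-23 is 2024-11-17. That falls on a Sunday, so it rolls to the next business day, Monday, 2024-11-18.

2024-11-18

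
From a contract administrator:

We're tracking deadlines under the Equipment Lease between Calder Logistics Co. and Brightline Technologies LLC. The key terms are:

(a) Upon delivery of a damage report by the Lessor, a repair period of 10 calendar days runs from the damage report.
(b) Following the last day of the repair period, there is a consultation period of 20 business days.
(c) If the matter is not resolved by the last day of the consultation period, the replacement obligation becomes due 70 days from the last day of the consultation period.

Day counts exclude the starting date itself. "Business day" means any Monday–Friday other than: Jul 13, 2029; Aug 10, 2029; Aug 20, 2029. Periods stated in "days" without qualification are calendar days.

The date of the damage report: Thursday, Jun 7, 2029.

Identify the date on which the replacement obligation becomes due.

The last day of the repair period: 10 calendar days after Jun 7, 2029 is Jun 17, 2029.
From Sunday, Jun 17, 2029, 20 business days (Jun 18, Jun 19, Jun 20, Jun 21, …, Jul 11, Jul 12, Jul 16, skipping weekends and the listed holiday on Jul 13) brings us to Monday, Jul 16, 2029, which is the last day of the consultation period.
Adding 70 calendar days to Jul 16, 2029 gives Sep 24, 2029, which is the date on which the replacement obligation becomes due.

Sep 24, 2029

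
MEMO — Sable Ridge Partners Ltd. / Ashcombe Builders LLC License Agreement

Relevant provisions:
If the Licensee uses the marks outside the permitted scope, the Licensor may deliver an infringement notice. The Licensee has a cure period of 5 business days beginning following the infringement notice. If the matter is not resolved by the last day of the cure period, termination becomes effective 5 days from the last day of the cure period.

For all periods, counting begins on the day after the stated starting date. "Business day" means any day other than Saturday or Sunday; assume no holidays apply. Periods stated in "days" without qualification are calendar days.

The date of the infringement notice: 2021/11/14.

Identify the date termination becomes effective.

2021/11/24

The last day of the cure period: 5 business days after Sunday, 2021/11/14, skipping weekends — Nov 15, Nov 16, Nov 17, Nov 18, Nov 19 — lands on Friday, 2021/11/19.
Adding 5 calendar days to 2021/11/19 gives 2021/11/24, which is the date termination becomes effective.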